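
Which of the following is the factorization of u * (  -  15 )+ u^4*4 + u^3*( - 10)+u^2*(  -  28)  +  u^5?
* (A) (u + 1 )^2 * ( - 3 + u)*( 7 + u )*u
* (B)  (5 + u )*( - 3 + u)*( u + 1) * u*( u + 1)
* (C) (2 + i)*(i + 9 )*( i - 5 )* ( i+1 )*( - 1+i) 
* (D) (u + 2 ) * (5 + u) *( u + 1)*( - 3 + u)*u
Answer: B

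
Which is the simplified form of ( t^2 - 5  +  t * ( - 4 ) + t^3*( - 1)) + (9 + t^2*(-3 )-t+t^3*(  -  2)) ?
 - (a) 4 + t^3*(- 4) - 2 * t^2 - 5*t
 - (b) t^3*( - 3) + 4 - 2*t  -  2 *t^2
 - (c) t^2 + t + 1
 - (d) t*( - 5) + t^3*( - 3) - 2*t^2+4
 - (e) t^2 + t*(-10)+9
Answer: d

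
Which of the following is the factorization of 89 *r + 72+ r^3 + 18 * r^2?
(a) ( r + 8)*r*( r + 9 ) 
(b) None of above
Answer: b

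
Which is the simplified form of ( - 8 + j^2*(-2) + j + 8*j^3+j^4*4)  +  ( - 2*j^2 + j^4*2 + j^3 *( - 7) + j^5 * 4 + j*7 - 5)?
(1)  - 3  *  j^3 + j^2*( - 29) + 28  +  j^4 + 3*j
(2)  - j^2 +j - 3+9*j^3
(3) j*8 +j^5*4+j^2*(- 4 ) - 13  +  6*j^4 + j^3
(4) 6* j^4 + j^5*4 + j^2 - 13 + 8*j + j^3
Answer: 3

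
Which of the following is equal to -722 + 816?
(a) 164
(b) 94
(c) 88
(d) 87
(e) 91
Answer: b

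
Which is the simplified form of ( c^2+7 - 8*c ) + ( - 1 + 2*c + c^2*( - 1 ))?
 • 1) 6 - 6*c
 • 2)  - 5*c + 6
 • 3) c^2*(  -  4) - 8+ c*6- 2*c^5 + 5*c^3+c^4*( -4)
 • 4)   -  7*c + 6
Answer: 1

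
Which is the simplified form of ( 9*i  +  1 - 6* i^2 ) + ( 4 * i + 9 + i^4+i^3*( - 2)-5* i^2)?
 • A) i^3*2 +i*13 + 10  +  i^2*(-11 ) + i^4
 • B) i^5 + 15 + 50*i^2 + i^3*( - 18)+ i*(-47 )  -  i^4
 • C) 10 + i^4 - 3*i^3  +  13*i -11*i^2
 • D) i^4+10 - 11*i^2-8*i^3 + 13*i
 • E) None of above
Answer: E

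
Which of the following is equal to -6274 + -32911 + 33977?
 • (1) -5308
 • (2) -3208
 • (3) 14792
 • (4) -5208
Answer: 4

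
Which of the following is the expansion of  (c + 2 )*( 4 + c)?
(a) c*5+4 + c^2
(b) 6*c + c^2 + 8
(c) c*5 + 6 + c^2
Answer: b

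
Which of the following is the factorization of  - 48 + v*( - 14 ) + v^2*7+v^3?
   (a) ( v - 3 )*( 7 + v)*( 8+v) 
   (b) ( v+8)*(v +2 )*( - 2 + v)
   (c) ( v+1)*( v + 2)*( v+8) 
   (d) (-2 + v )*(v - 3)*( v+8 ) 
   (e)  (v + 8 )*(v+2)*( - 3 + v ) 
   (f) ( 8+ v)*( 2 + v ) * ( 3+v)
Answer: e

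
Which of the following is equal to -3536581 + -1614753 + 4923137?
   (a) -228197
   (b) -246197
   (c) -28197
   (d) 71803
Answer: a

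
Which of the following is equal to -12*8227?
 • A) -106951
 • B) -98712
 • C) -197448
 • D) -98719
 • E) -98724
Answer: E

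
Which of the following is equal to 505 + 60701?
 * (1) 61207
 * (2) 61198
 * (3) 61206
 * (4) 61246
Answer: 3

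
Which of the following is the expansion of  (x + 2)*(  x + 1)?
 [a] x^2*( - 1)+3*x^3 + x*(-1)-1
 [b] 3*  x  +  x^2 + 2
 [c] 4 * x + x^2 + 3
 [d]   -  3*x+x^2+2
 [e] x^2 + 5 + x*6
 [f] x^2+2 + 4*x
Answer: b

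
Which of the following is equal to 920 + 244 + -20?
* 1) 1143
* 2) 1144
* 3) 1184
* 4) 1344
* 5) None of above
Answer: 2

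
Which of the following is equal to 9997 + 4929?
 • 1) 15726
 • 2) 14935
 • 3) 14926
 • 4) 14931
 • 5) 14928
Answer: 3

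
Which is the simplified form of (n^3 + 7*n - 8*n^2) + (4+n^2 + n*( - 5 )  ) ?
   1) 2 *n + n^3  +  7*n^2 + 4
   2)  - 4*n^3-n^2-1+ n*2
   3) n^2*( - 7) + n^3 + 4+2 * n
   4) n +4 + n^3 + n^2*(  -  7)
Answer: 3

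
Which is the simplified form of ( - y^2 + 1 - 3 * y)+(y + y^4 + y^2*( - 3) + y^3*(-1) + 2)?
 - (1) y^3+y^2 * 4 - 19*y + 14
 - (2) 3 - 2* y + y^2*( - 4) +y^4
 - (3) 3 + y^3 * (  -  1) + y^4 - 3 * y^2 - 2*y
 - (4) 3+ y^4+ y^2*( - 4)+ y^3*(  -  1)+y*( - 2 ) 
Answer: 4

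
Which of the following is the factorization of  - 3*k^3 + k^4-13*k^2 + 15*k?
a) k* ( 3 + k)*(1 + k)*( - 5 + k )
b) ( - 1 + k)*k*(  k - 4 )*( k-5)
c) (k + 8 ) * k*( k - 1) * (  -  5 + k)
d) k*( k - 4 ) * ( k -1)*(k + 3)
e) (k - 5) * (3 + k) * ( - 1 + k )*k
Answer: e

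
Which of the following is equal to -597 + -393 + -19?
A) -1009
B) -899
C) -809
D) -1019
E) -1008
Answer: A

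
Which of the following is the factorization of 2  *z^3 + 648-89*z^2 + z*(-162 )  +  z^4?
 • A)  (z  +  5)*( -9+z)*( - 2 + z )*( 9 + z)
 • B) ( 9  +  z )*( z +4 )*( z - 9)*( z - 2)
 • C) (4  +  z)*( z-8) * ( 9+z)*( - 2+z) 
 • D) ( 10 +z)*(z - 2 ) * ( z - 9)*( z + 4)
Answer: B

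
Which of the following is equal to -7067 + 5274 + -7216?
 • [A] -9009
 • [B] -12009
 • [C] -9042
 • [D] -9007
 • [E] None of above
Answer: A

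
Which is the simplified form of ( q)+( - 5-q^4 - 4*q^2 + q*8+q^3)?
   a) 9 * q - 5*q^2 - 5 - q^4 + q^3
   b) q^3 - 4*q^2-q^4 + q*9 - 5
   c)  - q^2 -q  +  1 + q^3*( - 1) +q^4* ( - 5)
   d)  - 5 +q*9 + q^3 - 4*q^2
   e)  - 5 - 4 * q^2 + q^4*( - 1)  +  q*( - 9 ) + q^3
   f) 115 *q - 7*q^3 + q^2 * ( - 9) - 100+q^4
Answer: b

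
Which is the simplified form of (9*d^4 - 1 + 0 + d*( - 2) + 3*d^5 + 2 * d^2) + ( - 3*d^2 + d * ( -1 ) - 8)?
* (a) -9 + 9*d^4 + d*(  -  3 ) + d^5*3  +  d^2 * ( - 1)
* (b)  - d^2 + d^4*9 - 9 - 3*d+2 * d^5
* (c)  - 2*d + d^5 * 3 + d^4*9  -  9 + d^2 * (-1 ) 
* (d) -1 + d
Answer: a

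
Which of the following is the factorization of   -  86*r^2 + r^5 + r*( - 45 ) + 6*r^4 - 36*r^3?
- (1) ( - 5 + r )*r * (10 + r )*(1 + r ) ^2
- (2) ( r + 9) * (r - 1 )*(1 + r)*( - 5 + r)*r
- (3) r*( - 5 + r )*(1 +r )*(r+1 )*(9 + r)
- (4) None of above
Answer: 3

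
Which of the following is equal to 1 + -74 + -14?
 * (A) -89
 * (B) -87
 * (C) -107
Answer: B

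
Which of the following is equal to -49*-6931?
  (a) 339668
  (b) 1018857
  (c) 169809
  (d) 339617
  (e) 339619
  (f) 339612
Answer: e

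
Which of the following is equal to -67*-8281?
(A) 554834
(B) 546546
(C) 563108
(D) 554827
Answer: D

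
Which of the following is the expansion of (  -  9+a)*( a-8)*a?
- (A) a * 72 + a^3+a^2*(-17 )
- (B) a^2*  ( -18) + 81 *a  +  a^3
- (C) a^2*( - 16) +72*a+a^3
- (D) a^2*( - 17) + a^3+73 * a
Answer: A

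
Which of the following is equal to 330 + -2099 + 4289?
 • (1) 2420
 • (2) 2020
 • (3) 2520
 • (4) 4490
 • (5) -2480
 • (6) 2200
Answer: 3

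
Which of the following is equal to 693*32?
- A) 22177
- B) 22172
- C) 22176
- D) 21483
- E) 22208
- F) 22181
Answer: C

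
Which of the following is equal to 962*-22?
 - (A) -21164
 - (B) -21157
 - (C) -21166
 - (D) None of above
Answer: A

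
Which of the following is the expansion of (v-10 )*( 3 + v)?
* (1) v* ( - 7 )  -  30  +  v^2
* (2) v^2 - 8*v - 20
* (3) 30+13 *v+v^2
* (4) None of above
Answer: 1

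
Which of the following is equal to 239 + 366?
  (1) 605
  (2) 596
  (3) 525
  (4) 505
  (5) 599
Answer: 1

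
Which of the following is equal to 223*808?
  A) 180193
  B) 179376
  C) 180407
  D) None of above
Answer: D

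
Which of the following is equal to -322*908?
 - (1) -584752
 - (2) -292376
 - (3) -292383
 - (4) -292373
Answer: 2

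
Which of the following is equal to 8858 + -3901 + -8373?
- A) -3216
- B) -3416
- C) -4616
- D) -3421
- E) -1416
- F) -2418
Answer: B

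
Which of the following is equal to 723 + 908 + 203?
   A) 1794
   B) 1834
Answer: B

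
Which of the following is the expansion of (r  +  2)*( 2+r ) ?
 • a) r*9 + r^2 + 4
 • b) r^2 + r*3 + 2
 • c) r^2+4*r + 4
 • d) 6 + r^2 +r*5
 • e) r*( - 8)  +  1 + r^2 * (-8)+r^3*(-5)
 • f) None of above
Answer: c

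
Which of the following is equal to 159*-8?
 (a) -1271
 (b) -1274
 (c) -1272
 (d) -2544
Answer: c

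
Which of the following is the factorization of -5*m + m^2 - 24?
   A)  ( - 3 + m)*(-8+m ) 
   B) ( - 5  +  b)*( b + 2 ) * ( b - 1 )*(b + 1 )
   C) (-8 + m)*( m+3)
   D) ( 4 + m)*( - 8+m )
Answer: C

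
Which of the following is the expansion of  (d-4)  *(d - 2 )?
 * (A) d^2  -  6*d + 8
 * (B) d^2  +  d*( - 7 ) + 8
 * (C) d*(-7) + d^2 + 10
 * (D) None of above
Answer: A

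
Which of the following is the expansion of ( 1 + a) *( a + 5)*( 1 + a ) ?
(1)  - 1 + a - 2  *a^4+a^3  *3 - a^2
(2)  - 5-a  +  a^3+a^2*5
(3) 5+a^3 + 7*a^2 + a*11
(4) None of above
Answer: 3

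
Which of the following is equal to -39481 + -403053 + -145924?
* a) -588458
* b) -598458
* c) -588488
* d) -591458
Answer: a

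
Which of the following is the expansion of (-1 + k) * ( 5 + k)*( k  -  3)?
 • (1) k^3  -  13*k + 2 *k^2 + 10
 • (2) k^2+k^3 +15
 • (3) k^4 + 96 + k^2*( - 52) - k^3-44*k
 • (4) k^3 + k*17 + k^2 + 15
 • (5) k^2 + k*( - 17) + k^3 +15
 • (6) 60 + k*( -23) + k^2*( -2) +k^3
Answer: 5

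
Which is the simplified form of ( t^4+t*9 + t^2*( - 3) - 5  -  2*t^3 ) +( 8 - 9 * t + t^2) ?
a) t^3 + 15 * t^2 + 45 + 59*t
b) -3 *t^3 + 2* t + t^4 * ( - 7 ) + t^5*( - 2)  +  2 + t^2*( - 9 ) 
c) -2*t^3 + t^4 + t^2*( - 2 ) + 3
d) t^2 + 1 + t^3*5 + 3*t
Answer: c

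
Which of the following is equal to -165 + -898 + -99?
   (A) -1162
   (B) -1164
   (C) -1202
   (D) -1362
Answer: A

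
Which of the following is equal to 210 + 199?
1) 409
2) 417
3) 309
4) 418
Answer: 1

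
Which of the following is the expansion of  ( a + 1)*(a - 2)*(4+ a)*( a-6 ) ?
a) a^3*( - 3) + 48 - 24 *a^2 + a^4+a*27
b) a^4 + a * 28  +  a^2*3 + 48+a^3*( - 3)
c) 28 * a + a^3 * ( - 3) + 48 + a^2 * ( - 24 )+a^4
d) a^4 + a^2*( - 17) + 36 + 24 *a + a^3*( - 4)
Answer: c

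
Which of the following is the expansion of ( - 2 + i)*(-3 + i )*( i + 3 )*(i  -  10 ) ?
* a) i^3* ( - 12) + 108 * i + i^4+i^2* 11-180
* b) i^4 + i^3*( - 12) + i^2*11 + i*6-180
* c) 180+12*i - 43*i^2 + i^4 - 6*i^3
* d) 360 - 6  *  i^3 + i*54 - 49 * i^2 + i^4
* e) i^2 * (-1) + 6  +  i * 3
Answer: a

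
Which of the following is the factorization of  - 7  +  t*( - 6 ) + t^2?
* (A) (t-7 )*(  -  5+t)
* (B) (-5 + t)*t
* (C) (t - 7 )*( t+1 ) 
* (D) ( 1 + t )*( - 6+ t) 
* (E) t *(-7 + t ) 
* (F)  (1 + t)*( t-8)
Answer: C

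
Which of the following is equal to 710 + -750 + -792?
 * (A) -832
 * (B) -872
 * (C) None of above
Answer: A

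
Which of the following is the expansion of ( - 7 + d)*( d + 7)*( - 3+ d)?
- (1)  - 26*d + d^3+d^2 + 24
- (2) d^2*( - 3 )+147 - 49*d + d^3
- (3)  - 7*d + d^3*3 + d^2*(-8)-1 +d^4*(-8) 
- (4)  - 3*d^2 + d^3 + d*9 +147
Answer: 2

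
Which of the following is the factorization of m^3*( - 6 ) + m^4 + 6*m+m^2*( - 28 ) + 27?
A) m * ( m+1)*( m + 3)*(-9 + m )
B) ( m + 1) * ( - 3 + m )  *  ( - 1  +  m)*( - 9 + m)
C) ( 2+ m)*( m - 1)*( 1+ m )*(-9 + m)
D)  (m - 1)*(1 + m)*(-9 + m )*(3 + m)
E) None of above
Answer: D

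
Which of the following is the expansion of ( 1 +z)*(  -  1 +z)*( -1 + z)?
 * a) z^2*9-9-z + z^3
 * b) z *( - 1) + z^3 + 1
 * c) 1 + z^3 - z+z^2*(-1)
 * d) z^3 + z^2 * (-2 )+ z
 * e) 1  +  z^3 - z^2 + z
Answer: c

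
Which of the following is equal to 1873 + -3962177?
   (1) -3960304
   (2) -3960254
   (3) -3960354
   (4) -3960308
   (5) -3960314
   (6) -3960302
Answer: 1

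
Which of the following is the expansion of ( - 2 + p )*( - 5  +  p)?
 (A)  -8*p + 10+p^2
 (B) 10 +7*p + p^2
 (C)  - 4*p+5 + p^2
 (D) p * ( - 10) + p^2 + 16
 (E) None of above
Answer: E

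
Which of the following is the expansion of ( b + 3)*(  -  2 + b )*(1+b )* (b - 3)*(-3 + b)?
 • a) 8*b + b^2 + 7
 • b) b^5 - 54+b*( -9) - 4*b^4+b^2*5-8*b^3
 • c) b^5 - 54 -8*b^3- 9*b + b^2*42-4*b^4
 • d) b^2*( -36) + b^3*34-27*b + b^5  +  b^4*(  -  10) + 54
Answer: c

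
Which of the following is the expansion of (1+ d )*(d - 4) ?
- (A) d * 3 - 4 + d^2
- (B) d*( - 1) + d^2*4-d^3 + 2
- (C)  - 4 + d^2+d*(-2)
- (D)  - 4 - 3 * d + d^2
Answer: D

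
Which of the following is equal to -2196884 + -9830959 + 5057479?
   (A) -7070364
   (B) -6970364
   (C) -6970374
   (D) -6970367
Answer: B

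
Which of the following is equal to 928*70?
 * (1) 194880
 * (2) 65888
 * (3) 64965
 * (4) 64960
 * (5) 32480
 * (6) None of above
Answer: 4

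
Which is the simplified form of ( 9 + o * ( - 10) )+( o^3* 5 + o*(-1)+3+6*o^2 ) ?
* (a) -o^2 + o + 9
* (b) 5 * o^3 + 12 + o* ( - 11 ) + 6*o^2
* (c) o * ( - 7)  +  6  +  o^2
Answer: b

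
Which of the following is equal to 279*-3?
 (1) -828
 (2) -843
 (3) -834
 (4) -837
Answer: 4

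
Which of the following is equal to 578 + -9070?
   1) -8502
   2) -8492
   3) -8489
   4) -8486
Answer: 2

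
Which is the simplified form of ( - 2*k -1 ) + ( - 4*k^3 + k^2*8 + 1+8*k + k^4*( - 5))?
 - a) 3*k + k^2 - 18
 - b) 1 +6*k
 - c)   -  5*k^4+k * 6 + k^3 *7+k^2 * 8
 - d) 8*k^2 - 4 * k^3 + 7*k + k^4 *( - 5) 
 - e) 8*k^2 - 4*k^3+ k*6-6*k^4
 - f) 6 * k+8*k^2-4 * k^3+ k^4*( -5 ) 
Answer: f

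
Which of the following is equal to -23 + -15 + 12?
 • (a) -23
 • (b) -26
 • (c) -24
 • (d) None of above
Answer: b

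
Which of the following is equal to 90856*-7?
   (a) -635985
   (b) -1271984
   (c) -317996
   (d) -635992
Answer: d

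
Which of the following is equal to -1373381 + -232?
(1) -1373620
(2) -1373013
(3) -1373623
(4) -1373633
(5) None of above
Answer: 5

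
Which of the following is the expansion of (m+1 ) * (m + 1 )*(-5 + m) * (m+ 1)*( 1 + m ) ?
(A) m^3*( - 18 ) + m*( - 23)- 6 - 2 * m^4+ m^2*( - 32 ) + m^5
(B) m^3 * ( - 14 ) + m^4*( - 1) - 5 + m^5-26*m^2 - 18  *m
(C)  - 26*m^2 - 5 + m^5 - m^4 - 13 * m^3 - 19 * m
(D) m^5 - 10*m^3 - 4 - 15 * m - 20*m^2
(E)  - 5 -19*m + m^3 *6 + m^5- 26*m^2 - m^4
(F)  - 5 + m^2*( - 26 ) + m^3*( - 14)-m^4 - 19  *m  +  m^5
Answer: F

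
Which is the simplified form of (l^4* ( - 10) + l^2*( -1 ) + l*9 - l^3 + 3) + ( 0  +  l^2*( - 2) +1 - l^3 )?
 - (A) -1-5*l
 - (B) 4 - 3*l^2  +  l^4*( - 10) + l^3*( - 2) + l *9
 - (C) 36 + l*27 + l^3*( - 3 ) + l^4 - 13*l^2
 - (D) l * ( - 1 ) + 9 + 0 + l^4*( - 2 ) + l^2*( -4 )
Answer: B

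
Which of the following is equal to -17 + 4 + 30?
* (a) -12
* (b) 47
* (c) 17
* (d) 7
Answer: c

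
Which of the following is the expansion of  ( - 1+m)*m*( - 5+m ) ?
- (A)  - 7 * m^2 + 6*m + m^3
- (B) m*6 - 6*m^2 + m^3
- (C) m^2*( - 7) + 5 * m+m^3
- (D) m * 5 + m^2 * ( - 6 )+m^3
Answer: D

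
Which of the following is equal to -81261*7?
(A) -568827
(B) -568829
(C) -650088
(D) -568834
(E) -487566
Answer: A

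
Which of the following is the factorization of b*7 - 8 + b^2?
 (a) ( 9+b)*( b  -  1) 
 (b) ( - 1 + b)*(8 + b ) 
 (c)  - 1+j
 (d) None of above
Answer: b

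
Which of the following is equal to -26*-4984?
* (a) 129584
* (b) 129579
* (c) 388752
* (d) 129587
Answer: a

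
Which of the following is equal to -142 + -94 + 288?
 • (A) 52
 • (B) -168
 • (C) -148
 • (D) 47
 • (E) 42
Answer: A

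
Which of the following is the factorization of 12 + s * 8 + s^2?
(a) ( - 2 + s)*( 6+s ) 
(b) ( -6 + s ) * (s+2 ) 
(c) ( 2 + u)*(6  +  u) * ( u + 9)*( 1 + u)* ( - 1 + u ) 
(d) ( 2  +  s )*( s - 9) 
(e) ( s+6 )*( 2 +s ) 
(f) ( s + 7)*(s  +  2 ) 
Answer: e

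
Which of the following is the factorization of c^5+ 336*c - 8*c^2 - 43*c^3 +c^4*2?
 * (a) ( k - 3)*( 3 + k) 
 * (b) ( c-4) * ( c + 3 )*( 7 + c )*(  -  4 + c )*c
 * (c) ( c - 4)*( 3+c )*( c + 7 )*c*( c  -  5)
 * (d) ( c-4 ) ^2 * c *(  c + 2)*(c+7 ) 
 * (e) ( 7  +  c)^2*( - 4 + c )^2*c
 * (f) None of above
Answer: b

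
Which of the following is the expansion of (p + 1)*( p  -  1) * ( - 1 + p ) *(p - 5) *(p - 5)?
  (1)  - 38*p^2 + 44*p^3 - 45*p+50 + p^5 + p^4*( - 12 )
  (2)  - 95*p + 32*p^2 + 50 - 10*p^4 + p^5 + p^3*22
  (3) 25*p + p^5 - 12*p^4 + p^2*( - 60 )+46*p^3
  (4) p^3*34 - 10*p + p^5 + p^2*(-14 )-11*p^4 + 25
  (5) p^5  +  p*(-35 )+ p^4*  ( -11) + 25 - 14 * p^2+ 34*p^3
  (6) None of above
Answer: 5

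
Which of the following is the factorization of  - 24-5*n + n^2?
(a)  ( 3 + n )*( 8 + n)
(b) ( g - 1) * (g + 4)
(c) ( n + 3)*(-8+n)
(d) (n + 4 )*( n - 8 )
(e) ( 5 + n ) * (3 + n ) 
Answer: c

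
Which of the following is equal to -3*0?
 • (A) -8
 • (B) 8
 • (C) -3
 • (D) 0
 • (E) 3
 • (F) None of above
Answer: D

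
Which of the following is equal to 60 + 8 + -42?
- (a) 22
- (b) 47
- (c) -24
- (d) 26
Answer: d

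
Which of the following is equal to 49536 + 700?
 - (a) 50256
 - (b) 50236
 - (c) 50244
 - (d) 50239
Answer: b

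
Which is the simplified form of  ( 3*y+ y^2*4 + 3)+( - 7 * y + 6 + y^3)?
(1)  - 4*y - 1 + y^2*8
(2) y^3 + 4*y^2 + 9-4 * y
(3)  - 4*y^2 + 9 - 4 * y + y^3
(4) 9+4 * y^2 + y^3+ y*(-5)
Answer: 2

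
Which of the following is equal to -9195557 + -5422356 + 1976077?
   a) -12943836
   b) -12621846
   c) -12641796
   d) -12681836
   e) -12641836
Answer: e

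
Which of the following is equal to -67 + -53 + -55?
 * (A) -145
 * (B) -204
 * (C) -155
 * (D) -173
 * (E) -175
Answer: E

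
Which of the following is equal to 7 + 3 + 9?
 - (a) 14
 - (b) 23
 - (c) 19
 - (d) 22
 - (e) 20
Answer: c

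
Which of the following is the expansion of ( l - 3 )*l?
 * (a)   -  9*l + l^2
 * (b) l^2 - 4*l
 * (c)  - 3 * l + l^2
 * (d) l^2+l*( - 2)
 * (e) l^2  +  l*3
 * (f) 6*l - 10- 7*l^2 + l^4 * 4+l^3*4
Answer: c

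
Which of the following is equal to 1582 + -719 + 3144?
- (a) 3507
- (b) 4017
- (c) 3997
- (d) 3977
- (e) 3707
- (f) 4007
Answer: f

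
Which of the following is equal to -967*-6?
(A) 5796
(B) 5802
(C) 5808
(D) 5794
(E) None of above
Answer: B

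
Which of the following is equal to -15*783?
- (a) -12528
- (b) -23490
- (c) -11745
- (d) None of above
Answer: c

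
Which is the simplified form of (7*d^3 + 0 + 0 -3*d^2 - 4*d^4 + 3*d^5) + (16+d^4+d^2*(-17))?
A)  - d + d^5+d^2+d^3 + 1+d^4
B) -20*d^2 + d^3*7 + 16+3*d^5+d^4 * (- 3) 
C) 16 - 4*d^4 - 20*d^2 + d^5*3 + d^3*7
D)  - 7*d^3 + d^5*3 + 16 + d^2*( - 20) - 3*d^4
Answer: B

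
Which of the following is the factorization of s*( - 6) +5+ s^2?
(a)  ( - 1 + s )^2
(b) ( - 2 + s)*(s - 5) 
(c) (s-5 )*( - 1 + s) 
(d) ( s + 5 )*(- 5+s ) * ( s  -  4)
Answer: c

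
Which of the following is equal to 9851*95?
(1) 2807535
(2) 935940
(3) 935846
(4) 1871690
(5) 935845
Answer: 5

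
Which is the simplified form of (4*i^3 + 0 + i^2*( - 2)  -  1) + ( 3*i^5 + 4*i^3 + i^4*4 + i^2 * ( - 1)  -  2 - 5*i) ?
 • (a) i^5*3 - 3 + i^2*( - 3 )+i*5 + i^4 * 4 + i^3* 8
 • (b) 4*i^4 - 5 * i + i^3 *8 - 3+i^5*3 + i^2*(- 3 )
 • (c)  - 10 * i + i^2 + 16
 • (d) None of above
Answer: b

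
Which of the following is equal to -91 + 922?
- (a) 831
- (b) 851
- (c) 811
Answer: a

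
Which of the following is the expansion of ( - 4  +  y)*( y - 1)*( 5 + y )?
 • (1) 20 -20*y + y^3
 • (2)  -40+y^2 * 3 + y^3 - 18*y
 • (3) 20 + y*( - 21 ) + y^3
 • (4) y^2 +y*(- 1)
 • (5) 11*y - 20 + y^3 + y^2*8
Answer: 3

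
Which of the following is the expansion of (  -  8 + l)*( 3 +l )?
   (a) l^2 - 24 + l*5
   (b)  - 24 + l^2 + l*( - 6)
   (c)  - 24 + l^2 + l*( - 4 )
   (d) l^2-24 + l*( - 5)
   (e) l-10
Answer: d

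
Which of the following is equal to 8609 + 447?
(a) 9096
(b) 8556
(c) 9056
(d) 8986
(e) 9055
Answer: c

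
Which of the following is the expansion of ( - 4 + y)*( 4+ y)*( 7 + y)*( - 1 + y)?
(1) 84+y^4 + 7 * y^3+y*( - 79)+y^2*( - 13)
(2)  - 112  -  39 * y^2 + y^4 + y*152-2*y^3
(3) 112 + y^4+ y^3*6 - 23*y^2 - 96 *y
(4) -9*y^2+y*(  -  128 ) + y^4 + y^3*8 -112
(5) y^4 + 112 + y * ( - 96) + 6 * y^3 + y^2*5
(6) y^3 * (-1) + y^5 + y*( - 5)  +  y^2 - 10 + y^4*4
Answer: 3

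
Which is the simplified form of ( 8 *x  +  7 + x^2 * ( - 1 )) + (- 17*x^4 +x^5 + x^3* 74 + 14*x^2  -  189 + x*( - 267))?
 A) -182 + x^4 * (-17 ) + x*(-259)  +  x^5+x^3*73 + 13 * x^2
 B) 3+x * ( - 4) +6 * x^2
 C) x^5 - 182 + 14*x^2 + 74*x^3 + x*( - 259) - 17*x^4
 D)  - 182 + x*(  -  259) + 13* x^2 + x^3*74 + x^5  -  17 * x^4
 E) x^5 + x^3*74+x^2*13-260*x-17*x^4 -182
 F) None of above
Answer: D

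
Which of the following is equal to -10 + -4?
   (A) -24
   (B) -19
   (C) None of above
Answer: C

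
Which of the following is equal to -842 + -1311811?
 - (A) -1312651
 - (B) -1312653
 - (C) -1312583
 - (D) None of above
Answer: B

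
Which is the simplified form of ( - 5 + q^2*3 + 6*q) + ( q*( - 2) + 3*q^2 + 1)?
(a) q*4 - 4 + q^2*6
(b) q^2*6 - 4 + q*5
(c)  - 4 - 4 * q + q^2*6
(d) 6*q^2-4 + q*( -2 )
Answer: a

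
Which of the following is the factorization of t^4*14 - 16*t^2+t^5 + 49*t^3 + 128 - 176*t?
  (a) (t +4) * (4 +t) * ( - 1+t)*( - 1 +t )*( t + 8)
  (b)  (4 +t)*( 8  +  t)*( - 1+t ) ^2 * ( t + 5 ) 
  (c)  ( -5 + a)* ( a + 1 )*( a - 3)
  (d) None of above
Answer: a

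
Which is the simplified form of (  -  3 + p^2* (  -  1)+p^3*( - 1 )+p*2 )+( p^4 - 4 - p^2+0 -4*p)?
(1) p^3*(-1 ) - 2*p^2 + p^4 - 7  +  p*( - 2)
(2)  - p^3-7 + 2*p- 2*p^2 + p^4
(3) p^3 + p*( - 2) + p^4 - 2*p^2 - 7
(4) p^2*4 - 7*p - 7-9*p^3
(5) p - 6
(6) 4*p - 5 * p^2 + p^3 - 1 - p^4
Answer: 1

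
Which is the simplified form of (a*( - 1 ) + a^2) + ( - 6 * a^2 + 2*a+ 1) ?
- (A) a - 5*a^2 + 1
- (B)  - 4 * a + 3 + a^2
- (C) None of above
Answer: A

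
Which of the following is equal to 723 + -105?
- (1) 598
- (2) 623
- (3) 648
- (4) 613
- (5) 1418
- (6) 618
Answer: 6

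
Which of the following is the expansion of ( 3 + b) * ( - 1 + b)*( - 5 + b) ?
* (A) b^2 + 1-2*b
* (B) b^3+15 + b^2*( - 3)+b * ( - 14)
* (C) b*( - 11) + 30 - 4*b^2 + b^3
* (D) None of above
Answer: D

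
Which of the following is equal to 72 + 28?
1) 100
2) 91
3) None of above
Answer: 1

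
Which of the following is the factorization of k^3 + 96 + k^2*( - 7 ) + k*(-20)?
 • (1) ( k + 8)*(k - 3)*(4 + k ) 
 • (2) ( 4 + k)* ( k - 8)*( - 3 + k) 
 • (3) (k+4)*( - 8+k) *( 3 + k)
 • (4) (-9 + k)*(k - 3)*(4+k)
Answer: 2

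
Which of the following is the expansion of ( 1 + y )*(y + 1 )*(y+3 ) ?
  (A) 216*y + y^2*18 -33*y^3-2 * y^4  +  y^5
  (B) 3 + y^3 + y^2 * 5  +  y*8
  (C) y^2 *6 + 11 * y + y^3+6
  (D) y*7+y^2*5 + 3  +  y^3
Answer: D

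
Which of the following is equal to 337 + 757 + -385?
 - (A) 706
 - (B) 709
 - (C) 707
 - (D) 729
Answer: B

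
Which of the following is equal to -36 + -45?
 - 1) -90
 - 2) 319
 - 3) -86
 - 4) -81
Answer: 4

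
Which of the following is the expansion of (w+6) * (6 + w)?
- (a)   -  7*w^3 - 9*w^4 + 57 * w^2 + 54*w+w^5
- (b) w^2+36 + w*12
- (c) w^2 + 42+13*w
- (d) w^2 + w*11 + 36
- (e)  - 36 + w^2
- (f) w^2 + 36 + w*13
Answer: b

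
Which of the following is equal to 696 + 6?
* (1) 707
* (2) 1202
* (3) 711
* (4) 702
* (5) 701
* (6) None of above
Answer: 4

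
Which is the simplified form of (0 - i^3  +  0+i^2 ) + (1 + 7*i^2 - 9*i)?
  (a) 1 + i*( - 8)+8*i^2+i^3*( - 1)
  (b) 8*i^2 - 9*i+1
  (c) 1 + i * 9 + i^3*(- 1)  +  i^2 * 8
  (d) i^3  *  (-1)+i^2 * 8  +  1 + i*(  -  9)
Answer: d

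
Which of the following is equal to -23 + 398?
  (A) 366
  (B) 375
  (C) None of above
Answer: B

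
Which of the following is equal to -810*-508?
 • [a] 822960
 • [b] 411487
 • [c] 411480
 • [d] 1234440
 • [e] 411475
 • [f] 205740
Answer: c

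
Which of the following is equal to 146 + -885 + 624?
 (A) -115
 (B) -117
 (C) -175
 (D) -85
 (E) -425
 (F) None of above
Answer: A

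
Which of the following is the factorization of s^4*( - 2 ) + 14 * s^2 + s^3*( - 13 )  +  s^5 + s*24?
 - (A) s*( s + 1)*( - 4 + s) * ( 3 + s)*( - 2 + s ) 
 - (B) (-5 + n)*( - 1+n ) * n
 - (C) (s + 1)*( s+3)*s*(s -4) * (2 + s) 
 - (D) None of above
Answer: A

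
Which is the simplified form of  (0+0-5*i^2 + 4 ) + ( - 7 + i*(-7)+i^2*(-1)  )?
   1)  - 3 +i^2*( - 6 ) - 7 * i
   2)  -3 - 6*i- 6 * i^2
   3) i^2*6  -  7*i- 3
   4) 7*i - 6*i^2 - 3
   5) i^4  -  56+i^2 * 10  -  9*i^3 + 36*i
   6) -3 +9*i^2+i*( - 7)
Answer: 1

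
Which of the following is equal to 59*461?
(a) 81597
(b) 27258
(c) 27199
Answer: c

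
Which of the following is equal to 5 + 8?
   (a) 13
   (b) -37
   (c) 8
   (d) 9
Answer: a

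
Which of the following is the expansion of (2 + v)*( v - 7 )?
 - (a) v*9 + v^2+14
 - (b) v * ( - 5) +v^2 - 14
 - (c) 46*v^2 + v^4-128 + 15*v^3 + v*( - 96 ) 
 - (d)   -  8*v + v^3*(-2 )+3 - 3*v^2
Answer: b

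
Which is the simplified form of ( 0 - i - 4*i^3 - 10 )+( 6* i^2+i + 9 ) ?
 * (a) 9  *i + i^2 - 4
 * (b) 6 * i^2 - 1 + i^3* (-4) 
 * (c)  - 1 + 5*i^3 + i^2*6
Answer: b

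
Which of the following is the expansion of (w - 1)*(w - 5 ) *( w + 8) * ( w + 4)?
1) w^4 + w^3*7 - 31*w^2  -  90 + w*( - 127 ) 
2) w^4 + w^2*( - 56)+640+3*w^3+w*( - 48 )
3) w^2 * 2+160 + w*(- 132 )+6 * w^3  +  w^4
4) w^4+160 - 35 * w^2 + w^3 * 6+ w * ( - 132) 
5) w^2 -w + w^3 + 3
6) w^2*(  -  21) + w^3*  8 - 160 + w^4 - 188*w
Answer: 4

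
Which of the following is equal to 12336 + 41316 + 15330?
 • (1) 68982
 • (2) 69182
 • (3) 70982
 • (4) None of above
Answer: 1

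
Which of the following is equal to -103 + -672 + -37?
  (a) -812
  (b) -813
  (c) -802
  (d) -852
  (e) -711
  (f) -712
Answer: a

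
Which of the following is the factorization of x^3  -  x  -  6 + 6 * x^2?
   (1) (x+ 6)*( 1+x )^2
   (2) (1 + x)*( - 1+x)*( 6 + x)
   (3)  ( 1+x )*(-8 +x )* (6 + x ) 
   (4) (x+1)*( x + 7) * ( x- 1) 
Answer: 2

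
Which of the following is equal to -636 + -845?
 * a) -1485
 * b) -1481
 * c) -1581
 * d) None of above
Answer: b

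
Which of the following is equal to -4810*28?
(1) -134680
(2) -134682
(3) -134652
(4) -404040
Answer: 1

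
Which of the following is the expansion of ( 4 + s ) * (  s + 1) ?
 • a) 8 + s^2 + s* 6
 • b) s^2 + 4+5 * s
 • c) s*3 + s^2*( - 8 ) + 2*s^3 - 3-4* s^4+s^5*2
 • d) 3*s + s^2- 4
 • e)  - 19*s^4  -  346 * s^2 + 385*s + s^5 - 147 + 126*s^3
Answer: b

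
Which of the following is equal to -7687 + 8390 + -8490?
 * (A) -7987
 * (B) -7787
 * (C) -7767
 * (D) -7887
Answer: B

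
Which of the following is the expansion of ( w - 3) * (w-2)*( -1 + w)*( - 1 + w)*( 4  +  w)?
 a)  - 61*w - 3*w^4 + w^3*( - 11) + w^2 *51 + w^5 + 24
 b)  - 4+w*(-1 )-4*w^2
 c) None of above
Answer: c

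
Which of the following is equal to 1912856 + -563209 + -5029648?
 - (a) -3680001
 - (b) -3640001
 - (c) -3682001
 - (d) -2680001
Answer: a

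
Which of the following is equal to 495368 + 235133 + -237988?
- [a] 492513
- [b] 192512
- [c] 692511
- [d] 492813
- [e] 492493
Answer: a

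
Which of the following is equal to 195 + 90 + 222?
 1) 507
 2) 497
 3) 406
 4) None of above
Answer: 1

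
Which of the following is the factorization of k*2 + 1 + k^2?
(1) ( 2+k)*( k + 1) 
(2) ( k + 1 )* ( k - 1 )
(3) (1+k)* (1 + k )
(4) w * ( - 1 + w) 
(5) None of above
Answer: 3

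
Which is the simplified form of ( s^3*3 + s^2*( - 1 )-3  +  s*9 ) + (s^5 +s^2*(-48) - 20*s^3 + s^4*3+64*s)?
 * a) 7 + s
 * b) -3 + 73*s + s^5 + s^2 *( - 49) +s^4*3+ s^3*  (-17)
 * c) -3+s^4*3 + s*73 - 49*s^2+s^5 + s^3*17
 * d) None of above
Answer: b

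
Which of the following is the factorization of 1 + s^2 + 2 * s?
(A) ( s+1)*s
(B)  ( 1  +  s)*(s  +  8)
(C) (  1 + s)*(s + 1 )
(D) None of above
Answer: C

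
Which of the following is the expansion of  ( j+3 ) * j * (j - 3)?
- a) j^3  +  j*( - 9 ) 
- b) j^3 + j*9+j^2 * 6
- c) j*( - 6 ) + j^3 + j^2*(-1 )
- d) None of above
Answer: a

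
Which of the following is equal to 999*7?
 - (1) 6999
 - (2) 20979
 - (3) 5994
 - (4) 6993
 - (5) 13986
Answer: 4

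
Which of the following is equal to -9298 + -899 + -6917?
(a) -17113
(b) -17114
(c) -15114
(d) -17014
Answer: b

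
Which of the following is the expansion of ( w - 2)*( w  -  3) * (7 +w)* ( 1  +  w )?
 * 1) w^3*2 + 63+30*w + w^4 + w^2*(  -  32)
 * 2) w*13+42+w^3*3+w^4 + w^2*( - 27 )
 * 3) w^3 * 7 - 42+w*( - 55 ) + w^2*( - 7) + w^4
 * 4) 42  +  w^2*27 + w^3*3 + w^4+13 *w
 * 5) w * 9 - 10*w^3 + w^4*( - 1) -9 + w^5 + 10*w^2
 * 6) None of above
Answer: 2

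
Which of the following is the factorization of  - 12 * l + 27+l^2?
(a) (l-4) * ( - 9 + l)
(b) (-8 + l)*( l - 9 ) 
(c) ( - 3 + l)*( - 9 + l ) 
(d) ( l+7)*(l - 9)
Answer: c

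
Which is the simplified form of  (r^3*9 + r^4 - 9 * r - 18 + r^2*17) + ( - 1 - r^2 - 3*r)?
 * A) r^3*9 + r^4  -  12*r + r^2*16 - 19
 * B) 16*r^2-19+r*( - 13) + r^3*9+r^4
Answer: A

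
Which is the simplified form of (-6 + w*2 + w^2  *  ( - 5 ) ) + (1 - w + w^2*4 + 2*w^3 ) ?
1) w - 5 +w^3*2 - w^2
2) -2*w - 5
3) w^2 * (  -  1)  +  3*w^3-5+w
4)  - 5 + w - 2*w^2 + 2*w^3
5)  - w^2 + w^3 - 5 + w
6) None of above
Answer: 1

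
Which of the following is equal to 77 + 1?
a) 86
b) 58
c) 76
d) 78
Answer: d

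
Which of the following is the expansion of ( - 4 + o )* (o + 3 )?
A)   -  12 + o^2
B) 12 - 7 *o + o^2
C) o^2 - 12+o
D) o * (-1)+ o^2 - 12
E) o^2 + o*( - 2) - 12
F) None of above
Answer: D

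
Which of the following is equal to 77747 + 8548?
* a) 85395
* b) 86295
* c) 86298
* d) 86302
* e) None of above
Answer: b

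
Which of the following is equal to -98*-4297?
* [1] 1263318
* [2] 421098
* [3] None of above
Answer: 3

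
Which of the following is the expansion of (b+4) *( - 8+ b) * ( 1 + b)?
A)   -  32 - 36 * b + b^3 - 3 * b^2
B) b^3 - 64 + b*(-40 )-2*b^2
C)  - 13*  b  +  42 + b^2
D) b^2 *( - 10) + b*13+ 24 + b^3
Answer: A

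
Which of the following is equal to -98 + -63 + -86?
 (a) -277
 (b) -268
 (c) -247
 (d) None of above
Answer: c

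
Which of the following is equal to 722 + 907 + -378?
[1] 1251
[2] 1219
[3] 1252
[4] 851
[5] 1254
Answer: 1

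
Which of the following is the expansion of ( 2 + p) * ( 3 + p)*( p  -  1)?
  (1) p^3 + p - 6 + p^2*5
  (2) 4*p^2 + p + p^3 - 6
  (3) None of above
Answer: 2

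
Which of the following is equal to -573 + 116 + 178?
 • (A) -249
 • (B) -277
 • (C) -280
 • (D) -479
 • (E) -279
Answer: E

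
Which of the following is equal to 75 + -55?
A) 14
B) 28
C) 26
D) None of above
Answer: D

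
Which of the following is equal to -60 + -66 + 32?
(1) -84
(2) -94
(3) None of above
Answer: 2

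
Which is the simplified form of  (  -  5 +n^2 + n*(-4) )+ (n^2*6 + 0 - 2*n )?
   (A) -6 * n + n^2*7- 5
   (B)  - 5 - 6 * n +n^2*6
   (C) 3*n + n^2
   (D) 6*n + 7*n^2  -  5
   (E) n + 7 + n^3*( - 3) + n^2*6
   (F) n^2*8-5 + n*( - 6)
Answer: A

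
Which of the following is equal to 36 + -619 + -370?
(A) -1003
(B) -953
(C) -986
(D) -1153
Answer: B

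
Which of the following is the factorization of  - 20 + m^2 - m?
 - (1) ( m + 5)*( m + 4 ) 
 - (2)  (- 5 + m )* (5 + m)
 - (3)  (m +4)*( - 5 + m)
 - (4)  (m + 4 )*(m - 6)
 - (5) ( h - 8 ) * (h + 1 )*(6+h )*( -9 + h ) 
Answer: 3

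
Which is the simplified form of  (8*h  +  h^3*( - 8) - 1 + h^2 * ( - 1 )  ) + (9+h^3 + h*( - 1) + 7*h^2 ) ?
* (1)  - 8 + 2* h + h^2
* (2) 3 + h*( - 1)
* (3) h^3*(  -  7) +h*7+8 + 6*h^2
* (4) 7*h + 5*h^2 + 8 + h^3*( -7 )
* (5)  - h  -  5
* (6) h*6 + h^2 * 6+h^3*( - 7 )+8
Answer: 3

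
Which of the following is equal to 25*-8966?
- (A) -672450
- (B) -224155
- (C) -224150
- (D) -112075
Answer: C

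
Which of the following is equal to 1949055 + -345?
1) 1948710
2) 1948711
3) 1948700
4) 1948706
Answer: 1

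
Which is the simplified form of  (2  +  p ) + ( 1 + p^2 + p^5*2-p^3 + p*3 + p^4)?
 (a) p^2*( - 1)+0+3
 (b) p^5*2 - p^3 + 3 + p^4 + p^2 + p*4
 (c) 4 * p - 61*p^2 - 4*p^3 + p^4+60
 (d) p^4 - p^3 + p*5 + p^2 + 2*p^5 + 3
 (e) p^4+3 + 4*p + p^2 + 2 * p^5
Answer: b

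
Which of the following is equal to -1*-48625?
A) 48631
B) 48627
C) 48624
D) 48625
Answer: D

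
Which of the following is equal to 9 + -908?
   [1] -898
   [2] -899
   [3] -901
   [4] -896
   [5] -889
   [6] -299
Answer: 2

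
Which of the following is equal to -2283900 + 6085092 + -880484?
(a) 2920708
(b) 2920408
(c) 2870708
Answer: a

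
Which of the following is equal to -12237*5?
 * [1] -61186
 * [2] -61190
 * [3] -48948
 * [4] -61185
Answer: 4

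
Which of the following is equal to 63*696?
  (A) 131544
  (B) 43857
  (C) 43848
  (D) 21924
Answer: C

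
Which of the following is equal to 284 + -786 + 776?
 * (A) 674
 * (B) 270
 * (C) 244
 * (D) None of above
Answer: D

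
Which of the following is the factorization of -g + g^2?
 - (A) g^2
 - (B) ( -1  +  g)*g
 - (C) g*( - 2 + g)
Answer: B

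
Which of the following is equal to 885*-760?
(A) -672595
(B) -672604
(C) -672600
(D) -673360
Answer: C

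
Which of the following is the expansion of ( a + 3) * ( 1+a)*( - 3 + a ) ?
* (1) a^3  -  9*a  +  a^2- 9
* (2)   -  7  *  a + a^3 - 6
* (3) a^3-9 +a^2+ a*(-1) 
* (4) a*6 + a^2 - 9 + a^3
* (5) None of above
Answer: 1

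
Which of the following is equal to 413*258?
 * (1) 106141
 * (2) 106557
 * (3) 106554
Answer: 3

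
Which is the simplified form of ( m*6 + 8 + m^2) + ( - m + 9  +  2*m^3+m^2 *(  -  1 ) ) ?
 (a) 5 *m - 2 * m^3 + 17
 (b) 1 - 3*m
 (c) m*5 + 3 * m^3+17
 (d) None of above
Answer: d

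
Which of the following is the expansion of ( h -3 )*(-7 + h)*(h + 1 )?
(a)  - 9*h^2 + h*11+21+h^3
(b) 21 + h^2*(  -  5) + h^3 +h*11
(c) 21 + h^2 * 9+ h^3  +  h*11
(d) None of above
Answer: a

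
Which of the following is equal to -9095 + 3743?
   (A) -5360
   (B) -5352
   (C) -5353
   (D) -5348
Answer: B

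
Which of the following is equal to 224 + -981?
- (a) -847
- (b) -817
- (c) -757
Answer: c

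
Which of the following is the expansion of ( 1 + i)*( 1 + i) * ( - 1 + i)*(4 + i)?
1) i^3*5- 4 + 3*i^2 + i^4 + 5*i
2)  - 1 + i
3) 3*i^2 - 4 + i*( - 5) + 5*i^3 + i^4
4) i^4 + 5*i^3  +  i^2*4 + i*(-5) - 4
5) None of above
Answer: 3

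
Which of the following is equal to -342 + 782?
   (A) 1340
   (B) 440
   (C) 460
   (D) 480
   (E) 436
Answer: B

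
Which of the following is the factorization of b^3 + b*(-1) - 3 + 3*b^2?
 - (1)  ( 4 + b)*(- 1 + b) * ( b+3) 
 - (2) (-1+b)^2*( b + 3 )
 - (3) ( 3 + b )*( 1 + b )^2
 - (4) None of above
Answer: 4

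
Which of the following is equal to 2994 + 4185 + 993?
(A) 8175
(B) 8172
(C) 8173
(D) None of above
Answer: B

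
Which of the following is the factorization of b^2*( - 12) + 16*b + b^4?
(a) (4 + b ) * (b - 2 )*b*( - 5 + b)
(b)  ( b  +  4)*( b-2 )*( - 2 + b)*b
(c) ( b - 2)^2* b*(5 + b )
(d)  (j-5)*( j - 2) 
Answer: b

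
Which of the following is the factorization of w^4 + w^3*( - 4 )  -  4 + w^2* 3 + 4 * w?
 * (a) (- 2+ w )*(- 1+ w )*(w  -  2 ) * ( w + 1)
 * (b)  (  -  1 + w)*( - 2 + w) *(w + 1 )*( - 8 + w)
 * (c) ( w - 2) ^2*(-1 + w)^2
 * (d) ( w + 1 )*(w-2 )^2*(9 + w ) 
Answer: a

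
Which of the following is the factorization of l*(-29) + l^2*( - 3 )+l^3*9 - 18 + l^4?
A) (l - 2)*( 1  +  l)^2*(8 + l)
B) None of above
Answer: B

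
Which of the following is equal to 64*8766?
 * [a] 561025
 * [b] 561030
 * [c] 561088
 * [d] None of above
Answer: d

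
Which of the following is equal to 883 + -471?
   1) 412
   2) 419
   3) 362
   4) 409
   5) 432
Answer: 1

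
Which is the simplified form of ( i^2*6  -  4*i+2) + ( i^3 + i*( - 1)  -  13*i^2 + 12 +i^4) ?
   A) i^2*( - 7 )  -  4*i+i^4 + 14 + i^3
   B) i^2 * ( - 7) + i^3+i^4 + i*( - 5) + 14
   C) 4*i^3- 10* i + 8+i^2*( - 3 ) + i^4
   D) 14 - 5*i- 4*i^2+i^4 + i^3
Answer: B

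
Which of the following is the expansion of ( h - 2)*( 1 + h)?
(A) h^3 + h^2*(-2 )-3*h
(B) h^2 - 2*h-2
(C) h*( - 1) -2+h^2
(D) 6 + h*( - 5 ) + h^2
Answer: C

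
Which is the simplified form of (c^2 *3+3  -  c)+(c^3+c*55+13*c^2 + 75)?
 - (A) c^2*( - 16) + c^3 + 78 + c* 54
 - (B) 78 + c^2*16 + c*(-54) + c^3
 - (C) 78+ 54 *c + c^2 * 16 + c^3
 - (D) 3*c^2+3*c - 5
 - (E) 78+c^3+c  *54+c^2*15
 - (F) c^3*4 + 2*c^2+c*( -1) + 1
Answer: C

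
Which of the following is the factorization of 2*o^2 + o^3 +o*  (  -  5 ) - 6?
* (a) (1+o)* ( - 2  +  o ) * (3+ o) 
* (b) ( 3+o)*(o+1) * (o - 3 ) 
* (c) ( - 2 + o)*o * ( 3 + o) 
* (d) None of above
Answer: a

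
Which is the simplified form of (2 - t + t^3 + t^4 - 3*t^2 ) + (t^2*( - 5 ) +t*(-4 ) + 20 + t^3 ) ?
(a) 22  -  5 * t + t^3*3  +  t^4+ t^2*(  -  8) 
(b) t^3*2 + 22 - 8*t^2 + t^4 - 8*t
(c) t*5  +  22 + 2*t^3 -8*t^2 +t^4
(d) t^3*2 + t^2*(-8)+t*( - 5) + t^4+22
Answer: d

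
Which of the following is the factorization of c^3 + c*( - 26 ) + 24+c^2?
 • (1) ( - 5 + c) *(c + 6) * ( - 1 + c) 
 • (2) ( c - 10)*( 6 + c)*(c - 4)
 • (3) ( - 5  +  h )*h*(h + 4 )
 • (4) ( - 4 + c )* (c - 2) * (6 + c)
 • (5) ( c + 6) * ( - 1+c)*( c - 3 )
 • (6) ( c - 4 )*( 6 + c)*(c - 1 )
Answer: 6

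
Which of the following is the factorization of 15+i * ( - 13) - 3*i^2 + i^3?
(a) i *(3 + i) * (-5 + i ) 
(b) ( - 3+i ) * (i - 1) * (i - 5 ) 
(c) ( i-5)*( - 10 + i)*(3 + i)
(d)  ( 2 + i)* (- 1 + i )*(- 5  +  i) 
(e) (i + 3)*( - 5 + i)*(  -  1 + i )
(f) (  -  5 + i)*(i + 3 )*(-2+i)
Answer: e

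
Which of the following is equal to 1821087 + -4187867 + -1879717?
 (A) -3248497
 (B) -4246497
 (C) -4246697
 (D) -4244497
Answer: B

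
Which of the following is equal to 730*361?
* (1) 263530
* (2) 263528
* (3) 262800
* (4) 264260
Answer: 1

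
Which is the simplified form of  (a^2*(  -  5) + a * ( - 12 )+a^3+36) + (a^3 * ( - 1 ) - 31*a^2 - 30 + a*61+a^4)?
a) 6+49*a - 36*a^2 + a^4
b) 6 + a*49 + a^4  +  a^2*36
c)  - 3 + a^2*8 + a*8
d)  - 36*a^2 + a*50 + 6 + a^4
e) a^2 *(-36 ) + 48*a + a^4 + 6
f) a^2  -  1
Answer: a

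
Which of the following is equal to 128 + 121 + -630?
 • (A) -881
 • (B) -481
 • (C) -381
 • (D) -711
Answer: C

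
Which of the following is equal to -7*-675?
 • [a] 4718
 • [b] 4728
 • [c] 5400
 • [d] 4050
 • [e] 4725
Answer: e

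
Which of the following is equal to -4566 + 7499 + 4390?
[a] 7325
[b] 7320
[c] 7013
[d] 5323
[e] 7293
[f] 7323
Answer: f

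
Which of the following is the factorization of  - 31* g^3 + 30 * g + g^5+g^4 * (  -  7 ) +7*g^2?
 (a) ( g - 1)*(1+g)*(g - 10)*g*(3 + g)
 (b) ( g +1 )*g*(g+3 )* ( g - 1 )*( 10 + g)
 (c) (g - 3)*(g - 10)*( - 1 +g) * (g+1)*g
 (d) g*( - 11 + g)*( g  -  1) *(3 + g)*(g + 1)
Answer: a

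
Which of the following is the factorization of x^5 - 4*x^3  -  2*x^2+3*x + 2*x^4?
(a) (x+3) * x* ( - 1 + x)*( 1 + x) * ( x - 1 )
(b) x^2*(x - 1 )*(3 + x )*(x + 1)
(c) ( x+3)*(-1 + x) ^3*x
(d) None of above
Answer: a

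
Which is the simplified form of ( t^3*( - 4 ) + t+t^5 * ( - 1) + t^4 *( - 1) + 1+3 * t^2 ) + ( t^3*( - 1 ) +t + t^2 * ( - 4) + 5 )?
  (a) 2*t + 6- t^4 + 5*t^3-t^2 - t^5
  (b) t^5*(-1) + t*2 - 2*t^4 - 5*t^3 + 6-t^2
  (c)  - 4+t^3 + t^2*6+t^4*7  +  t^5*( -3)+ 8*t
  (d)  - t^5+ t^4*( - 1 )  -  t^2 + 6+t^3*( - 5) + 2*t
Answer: d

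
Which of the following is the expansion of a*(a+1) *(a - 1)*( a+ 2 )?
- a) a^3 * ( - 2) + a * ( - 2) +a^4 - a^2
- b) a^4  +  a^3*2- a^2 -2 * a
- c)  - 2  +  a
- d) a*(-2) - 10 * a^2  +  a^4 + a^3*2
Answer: b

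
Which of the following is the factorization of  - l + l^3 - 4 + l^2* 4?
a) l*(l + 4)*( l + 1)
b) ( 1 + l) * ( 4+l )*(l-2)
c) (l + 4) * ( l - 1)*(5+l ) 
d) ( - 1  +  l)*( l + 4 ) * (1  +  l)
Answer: d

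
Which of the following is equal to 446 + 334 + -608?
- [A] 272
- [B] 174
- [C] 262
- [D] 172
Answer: D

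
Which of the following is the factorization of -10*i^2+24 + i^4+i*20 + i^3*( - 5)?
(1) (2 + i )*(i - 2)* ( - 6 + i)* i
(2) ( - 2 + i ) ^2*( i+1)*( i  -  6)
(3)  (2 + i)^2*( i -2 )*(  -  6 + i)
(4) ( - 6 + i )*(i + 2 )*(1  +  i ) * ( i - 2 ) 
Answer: 4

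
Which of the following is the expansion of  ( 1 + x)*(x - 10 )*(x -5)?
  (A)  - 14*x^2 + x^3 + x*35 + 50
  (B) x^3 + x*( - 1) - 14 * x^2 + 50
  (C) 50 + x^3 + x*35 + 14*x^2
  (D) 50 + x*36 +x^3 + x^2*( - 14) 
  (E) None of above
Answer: A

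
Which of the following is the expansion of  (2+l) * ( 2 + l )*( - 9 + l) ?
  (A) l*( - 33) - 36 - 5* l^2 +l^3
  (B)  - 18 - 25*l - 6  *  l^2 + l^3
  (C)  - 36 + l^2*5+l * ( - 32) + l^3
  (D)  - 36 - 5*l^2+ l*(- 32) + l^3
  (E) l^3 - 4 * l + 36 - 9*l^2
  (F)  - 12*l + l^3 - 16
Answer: D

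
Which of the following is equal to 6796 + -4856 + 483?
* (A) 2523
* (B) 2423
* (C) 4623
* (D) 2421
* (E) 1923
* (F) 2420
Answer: B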